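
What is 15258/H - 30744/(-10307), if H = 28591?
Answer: 1036265910/294687437 ≈ 3.5165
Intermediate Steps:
15258/H - 30744/(-10307) = 15258/28591 - 30744/(-10307) = 15258*(1/28591) - 30744*(-1/10307) = 15258/28591 + 30744/10307 = 1036265910/294687437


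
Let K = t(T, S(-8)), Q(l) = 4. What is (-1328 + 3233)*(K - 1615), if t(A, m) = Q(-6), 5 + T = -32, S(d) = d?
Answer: -3068955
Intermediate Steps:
T = -37 (T = -5 - 32 = -37)
t(A, m) = 4
K = 4
(-1328 + 3233)*(K - 1615) = (-1328 + 3233)*(4 - 1615) = 1905*(-1611) = -3068955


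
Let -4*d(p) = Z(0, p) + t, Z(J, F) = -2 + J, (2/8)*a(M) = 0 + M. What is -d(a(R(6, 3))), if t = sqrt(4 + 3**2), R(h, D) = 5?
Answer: -1/2 + sqrt(13)/4 ≈ 0.40139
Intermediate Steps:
a(M) = 4*M (a(M) = 4*(0 + M) = 4*M)
t = sqrt(13) (t = sqrt(4 + 9) = sqrt(13) ≈ 3.6056)
d(p) = 1/2 - sqrt(13)/4 (d(p) = -((-2 + 0) + sqrt(13))/4 = -(-2 + sqrt(13))/4 = 1/2 - sqrt(13)/4)
-d(a(R(6, 3))) = -(1/2 - sqrt(13)/4) = -1/2 + sqrt(13)/4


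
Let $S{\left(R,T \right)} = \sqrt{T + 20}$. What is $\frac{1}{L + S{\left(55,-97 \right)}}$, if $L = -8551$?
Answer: $- \frac{8551}{73119678} - \frac{i \sqrt{77}}{73119678} \approx -0.00011695 - 1.2001 \cdot 10^{-7} i$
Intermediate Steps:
$S{\left(R,T \right)} = \sqrt{20 + T}$
$\frac{1}{L + S{\left(55,-97 \right)}} = \frac{1}{-8551 + \sqrt{20 - 97}} = \frac{1}{-8551 + \sqrt{-77}} = \frac{1}{-8551 + i \sqrt{77}}$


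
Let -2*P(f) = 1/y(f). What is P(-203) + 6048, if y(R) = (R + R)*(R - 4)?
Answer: 1016572031/168084 ≈ 6048.0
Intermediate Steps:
y(R) = 2*R*(-4 + R) (y(R) = (2*R)*(-4 + R) = 2*R*(-4 + R))
P(f) = -1/(4*f*(-4 + f)) (P(f) = -1/(2*f*(-4 + f))/2 = -1/(4*f*(-4 + f)))
P(-203) + 6048 = -1/4/(-203*(-4 - 203)) + 6048 = -1/4*(-1/203)/(-207) + 6048 = -1/4*(-1/203)*(-1/207) + 6048 = -1/168084 + 6048 = 1016572031/168084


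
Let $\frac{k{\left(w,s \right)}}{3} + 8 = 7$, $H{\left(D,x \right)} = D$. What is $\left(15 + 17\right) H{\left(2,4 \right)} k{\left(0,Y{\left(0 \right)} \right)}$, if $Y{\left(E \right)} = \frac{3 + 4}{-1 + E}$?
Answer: $-192$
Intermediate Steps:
$Y{\left(E \right)} = \frac{7}{-1 + E}$
$k{\left(w,s \right)} = -3$ ($k{\left(w,s \right)} = -24 + 3 \cdot 7 = -24 + 21 = -3$)
$\left(15 + 17\right) H{\left(2,4 \right)} k{\left(0,Y{\left(0 \right)} \right)} = \left(15 + 17\right) 2 \left(-3\right) = 32 \cdot 2 \left(-3\right) = 64 \left(-3\right) = -192$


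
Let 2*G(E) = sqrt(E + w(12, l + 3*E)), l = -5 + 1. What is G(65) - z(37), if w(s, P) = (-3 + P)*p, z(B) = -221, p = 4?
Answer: 221 + sqrt(817)/2 ≈ 235.29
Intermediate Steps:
l = -4
w(s, P) = -12 + 4*P (w(s, P) = (-3 + P)*4 = -12 + 4*P)
G(E) = sqrt(-28 + 13*E)/2 (G(E) = sqrt(E + (-12 + 4*(-4 + 3*E)))/2 = sqrt(E + (-12 + (-16 + 12*E)))/2 = sqrt(E + (-28 + 12*E))/2 = sqrt(-28 + 13*E)/2)
G(65) - z(37) = sqrt(-28 + 13*65)/2 - 1*(-221) = sqrt(-28 + 845)/2 + 221 = sqrt(817)/2 + 221 = 221 + sqrt(817)/2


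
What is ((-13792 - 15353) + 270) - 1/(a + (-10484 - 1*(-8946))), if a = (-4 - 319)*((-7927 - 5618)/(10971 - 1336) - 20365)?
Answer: -365947744067677/12673514946 ≈ -28875.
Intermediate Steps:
a = 12676478672/1927 (a = -323*(-13545/9635 - 20365) = -323*(-13545*1/9635 - 20365) = -323*(-2709/1927 - 20365) = -323*(-39246064/1927) = 12676478672/1927 ≈ 6.5784e+6)
((-13792 - 15353) + 270) - 1/(a + (-10484 - 1*(-8946))) = ((-13792 - 15353) + 270) - 1/(12676478672/1927 + (-10484 - 1*(-8946))) = (-29145 + 270) - 1/(12676478672/1927 + (-10484 + 8946)) = -28875 - 1/(12676478672/1927 - 1538) = -28875 - 1/12673514946/1927 = -28875 - 1*1927/12673514946 = -28875 - 1927/12673514946 = -365947744067677/12673514946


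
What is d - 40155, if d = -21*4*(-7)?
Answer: -39567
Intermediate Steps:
d = 588 (d = -84*(-7) = 588)
d - 40155 = 588 - 40155 = -39567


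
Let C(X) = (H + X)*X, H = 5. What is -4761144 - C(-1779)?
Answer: -7917090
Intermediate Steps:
C(X) = X*(5 + X) (C(X) = (5 + X)*X = X*(5 + X))
-4761144 - C(-1779) = -4761144 - (-1779)*(5 - 1779) = -4761144 - (-1779)*(-1774) = -4761144 - 1*3155946 = -4761144 - 3155946 = -7917090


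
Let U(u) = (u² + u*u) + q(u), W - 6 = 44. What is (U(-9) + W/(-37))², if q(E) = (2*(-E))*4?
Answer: 74097664/1369 ≈ 54125.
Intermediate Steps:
W = 50 (W = 6 + 44 = 50)
q(E) = -8*E (q(E) = -2*E*4 = -8*E)
U(u) = -8*u + 2*u² (U(u) = (u² + u*u) - 8*u = (u² + u²) - 8*u = 2*u² - 8*u = -8*u + 2*u²)
(U(-9) + W/(-37))² = (2*(-9)*(-4 - 9) + 50/(-37))² = (2*(-9)*(-13) + 50*(-1/37))² = (234 - 50/37)² = (8608/37)² = 74097664/1369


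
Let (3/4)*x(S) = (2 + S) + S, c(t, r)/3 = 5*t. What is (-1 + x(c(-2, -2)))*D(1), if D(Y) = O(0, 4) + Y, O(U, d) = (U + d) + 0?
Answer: -1175/3 ≈ -391.67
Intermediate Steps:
O(U, d) = U + d
c(t, r) = 15*t (c(t, r) = 3*(5*t) = 15*t)
x(S) = 8/3 + 8*S/3 (x(S) = 4*((2 + S) + S)/3 = 4*(2 + 2*S)/3 = 8/3 + 8*S/3)
D(Y) = 4 + Y (D(Y) = (0 + 4) + Y = 4 + Y)
(-1 + x(c(-2, -2)))*D(1) = (-1 + (8/3 + 8*(15*(-2))/3))*(4 + 1) = (-1 + (8/3 + (8/3)*(-30)))*5 = (-1 + (8/3 - 80))*5 = (-1 - 232/3)*5 = -235/3*5 = -1175/3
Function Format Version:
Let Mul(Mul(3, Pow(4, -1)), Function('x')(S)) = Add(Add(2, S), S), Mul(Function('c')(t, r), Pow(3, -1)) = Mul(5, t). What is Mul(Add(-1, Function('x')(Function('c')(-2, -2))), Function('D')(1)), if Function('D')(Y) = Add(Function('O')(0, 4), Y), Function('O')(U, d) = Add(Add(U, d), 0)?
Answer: Rational(-1175, 3) ≈ -391.67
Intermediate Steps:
Function('O')(U, d) = Add(U, d)
Function('c')(t, r) = Mul(15, t) (Function('c')(t, r) = Mul(3, Mul(5, t)) = Mul(15, t))
Function('x')(S) = Add(Rational(8, 3), Mul(Rational(8, 3), S)) (Function('x')(S) = Mul(Rational(4, 3), Add(Add(2, S), S)) = Mul(Rational(4, 3), Add(2, Mul(2, S))) = Add(Rational(8, 3), Mul(Rational(8, 3), S)))
Function('D')(Y) = Add(4, Y) (Function('D')(Y) = Add(Add(0, 4), Y) = Add(4, Y))
Mul(Add(-1, Function('x')(Function('c')(-2, -2))), Function('D')(1)) = Mul(Add(-1, Add(Rational(8, 3), Mul(Rational(8, 3), Mul(15, -2)))), Add(4, 1)) = Mul(Add(-1, Add(Rational(8, 3), Mul(Rational(8, 3), -30))), 5) = Mul(Add(-1, Add(Rational(8, 3), -80)), 5) = Mul(Add(-1, Rational(-232, 3)), 5) = Mul(Rational(-235, 3), 5) = Rational(-1175, 3)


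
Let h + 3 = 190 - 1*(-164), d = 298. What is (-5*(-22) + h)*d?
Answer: 137378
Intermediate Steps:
h = 351 (h = -3 + (190 - 1*(-164)) = -3 + (190 + 164) = -3 + 354 = 351)
(-5*(-22) + h)*d = (-5*(-22) + 351)*298 = (110 + 351)*298 = 461*298 = 137378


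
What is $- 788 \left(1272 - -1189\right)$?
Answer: $-1939268$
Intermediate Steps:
$- 788 \left(1272 - -1189\right) = - 788 \left(1272 + 1189\right) = \left(-788\right) 2461 = -1939268$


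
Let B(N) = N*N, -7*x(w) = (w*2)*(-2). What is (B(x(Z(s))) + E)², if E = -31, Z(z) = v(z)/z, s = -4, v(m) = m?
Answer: 2259009/2401 ≈ 940.86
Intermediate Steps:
Z(z) = 1 (Z(z) = z/z = 1)
x(w) = 4*w/7 (x(w) = -w*2*(-2)/7 = -2*w*(-2)/7 = -(-4)*w/7 = 4*w/7)
B(N) = N²
(B(x(Z(s))) + E)² = (((4/7)*1)² - 31)² = ((4/7)² - 31)² = (16/49 - 31)² = (-1503/49)² = 2259009/2401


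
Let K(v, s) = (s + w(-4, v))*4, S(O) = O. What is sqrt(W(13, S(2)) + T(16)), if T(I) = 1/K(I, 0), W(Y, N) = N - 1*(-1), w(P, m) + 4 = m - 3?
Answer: sqrt(109)/6 ≈ 1.7401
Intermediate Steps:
w(P, m) = -7 + m (w(P, m) = -4 + (m - 3) = -4 + (-3 + m) = -7 + m)
K(v, s) = -28 + 4*s + 4*v (K(v, s) = (s + (-7 + v))*4 = (-7 + s + v)*4 = -28 + 4*s + 4*v)
W(Y, N) = 1 + N (W(Y, N) = N + 1 = 1 + N)
T(I) = 1/(-28 + 4*I) (T(I) = 1/(-28 + 4*0 + 4*I) = 1/(-28 + 0 + 4*I) = 1/(-28 + 4*I))
sqrt(W(13, S(2)) + T(16)) = sqrt((1 + 2) + 1/(4*(-7 + 16))) = sqrt(3 + (1/4)/9) = sqrt(3 + (1/4)*(1/9)) = sqrt(3 + 1/36) = sqrt(109/36) = sqrt(109)/6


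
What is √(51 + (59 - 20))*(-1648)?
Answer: -4944*√10 ≈ -15634.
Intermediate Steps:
√(51 + (59 - 20))*(-1648) = √(51 + 39)*(-1648) = √90*(-1648) = (3*√10)*(-1648) = -4944*√10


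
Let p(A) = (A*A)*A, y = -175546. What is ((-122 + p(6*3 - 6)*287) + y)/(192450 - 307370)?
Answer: -6159/2210 ≈ -2.7869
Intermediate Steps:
p(A) = A³ (p(A) = A²*A = A³)
((-122 + p(6*3 - 6)*287) + y)/(192450 - 307370) = ((-122 + (6*3 - 6)³*287) - 175546)/(192450 - 307370) = ((-122 + (18 - 6)³*287) - 175546)/(-114920) = ((-122 + 12³*287) - 175546)*(-1/114920) = ((-122 + 1728*287) - 175546)*(-1/114920) = ((-122 + 495936) - 175546)*(-1/114920) = (495814 - 175546)*(-1/114920) = 320268*(-1/114920) = -6159/2210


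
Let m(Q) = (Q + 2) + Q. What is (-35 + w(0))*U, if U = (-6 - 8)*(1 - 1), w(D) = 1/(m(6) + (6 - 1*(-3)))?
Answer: 0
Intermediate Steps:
m(Q) = 2 + 2*Q (m(Q) = (2 + Q) + Q = 2 + 2*Q)
w(D) = 1/23 (w(D) = 1/((2 + 2*6) + (6 - 1*(-3))) = 1/((2 + 12) + (6 + 3)) = 1/(14 + 9) = 1/23)
U = 0 (U = -14*0 = 0)
(-35 + w(0))*U = (-35 + 1/23)*0 = -804/23*0 = 0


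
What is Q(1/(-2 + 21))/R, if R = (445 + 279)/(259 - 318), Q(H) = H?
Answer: -59/13756 ≈ -0.0042890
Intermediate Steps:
R = -724/59 (R = 724/(-59) = 724*(-1/59) = -724/59 ≈ -12.271)
Q(1/(-2 + 21))/R = 1/((-2 + 21)*(-724/59)) = -59/724/19 = (1/19)*(-59/724) = -59/13756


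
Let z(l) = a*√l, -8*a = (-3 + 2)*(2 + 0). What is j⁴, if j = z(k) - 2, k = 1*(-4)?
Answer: (4 - I)⁴/16 ≈ 10.063 - 15.0*I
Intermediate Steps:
a = ¼ (a = -(-3 + 2)*(2 + 0)/8 = -(-1)*2/8 = -⅛*(-2) = ¼ ≈ 0.25000)
k = -4
z(l) = √l/4
j = -2 + I/2 (j = √(-4)/4 - 2 = (2*I)/4 - 2 = I/2 - 2 = -2 + I/2 ≈ -2.0 + 0.5*I)
j⁴ = (-2 + I/2)⁴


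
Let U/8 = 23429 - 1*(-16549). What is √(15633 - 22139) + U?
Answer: 319824 + I*√6506 ≈ 3.1982e+5 + 80.66*I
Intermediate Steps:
U = 319824 (U = 8*(23429 - 1*(-16549)) = 8*(23429 + 16549) = 8*39978 = 319824)
√(15633 - 22139) + U = √(15633 - 22139) + 319824 = √(-6506) + 319824 = I*√6506 + 319824 = 319824 + I*√6506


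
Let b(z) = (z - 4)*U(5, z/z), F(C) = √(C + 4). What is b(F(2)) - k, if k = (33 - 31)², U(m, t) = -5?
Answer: 16 - 5*√6 ≈ 3.7526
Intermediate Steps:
F(C) = √(4 + C)
k = 4 (k = 2² = 4)
b(z) = 20 - 5*z (b(z) = (z - 4)*(-5) = (-4 + z)*(-5) = 20 - 5*z)
b(F(2)) - k = (20 - 5*√(4 + 2)) - 1*4 = (20 - 5*√6) - 4 = 16 - 5*√6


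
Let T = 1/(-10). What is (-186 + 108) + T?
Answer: -781/10 ≈ -78.100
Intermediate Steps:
T = -1/10 ≈ -0.10000
(-186 + 108) + T = (-186 + 108) - 1/10 = -78 - 1/10 = -781/10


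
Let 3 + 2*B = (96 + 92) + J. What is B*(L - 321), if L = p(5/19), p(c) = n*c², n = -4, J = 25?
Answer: -12178005/361 ≈ -33734.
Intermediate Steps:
B = 105 (B = -3/2 + ((96 + 92) + 25)/2 = -3/2 + (188 + 25)/2 = -3/2 + (½)*213 = -3/2 + 213/2 = 105)
p(c) = -4*c²
L = -100/361 (L = -4*(5/19)² = -4*25/361 = -100/361 ≈ -0.27701)
B*(L - 321) = 105*(-100/361 - 321) = 105*(-115981/361) = -12178005/361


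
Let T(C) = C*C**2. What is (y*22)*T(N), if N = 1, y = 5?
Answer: 110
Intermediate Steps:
T(C) = C**3
(y*22)*T(N) = (5*22)*1**3 = 110*1 = 110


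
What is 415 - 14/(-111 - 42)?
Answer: 63509/153 ≈ 415.09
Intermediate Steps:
415 - 14/(-111 - 42) = 415 - 14/(-153) = 415 - 14*(-1/153) = 415 + 14/153 = 63509/153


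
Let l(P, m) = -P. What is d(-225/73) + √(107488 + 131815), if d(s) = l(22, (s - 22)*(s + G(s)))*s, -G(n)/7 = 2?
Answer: 4950/73 + √239303 ≈ 556.99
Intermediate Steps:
G(n) = -14 (G(n) = -7*2 = -14)
d(s) = -22*s (d(s) = (-1*22)*s = -22*s)
d(-225/73) + √(107488 + 131815) = -(-4950)/73 + √(107488 + 131815) = -(-4950)/73 + √239303 = -22*(-225/73) + √239303 = 4950/73 + √239303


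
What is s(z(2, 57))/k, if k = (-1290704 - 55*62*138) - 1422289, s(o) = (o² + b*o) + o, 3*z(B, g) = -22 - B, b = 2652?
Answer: 21160/3183573 ≈ 0.0066466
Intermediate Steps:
z(B, g) = -22/3 - B/3 (z(B, g) = (-22 - B)/3 = -22/3 - B/3)
s(o) = o² + 2653*o (s(o) = (o² + 2652*o) + o = o² + 2653*o)
k = -3183573 (k = (-1290704 - 3410*138) - 1422289 = (-1290704 - 470580) - 1422289 = -1761284 - 1422289 = -3183573)
s(z(2, 57))/k = ((-22/3 - ⅓*2)*(2653 + (-22/3 - ⅓*2)))/(-3183573) = ((-22/3 - ⅔)*(2653 + (-22/3 - ⅔)))*(-1/3183573) = -8*(2653 - 8)*(-1/3183573) = -8*2645*(-1/3183573) = -21160*(-1/3183573) = 21160/3183573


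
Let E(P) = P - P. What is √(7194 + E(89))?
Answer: √7194 ≈ 84.817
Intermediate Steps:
E(P) = 0
√(7194 + E(89)) = √(7194 + 0) = √7194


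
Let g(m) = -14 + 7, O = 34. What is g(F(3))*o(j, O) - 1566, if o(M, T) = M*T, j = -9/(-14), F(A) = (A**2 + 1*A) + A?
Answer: -1719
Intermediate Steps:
F(A) = A**2 + 2*A (F(A) = (A**2 + A) + A = (A + A**2) + A = A**2 + 2*A)
j = 9/14 (j = -9*(-1/14) = 9/14 ≈ 0.64286)
g(m) = -7
g(F(3))*o(j, O) - 1566 = -9*34/2 - 1566 = -7*153/7 - 1566 = -153 - 1566 = -1719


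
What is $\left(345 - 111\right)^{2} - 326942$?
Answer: $-272186$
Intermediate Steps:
$\left(345 - 111\right)^{2} - 326942 = 234^{2} - 326942 = 54756 - 326942 = -272186$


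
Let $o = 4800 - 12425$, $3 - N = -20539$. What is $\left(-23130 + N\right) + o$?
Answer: $-10213$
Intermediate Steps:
$N = 20542$ ($N = 3 - -20539 = 3 + 20539 = 20542$)
$o = -7625$
$\left(-23130 + N\right) + o = \left(-23130 + 20542\right) - 7625 = -2588 - 7625 = -10213$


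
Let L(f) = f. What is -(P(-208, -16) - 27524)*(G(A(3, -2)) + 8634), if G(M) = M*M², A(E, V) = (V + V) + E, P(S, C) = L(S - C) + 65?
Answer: 238711083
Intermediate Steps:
P(S, C) = 65 + S - C (P(S, C) = (S - C) + 65 = 65 + S - C)
A(E, V) = E + 2*V (A(E, V) = 2*V + E = E + 2*V)
G(M) = M³
-(P(-208, -16) - 27524)*(G(A(3, -2)) + 8634) = -((65 - 208 - 1*(-16)) - 27524)*((3 + 2*(-2))³ + 8634) = -((65 - 208 + 16) - 27524)*((3 - 4)³ + 8634) = -(-127 - 27524)*((-1)³ + 8634) = -(-27651)*(-1 + 8634) = -(-27651)*8633 = -1*(-238711083) = 238711083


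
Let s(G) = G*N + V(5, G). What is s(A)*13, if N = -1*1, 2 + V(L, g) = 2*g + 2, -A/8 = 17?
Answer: -1768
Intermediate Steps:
A = -136 (A = -8*17 = -136)
V(L, g) = 2*g (V(L, g) = -2 + (2*g + 2) = -2 + (2 + 2*g) = 2*g)
N = -1
s(G) = G (s(G) = G*(-1) + 2*G = -G + 2*G = G)
s(A)*13 = -136*13 = -1768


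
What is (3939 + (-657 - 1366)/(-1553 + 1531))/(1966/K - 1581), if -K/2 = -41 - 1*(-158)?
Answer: -10375677/4091120 ≈ -2.5361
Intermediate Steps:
K = -234 (K = -2*(-41 - 1*(-158)) = -2*(-41 + 158) = -2*117 = -234)
(3939 + (-657 - 1366)/(-1553 + 1531))/(1966/K - 1581) = (3939 + (-657 - 1366)/(-1553 + 1531))/(1966/(-234) - 1581) = (3939 - 2023/(-22))/(1966*(-1/234) - 1581) = (3939 - 2023*(-1/22))/(-983/117 - 1581) = (3939 + 2023/22)/(-185960/117) = (88681/22)*(-117/185960) = -10375677/4091120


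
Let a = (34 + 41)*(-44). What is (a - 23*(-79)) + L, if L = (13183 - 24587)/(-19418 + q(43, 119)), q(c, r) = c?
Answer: -28721721/19375 ≈ -1482.4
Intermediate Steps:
L = 11404/19375 (L = (13183 - 24587)/(-19418 + 43) = -11404/(-19375) = -11404*(-1/19375) = 11404/19375 ≈ 0.58859)
a = -3300 (a = 75*(-44) = -3300)
(a - 23*(-79)) + L = (-3300 - 23*(-79)) + 11404/19375 = (-3300 + 1817) + 11404/19375 = -1483 + 11404/19375 = -28721721/19375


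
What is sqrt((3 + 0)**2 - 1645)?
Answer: 2*I*sqrt(409) ≈ 40.448*I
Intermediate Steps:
sqrt((3 + 0)**2 - 1645) = sqrt(3**2 - 1645) = sqrt(9 - 1645) = sqrt(-1636) = 2*I*sqrt(409)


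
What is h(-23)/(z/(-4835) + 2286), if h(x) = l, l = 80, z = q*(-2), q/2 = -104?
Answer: 193400/5526197 ≈ 0.034997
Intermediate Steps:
q = -208 (q = 2*(-104) = -208)
z = 416 (z = -208*(-2) = 416)
h(x) = 80
h(-23)/(z/(-4835) + 2286) = 80/(416/(-4835) + 2286) = 80/(416*(-1/4835) + 2286) = 80/(-416/4835 + 2286) = 80/(11052394/4835) = 80*(4835/11052394) = 193400/5526197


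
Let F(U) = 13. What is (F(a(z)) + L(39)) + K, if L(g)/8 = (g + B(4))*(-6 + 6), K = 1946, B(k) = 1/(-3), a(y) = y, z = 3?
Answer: 1959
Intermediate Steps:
B(k) = -⅓
L(g) = 0 (L(g) = 8*((g - ⅓)*(-6 + 6)) = 8*((-⅓ + g)*0) = 8*0 = 0)
(F(a(z)) + L(39)) + K = (13 + 0) + 1946 = 13 + 1946 = 1959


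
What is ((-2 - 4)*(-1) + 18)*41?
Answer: 984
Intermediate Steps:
((-2 - 4)*(-1) + 18)*41 = (-6*(-1) + 18)*41 = (6 + 18)*41 = 24*41 = 984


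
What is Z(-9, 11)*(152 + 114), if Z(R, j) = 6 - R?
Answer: 3990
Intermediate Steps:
Z(-9, 11)*(152 + 114) = (6 - 1*(-9))*(152 + 114) = (6 + 9)*266 = 15*266 = 3990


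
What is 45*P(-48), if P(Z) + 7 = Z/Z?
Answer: -270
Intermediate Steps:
P(Z) = -6 (P(Z) = -7 + Z/Z = -7 + 1 = -6)
45*P(-48) = 45*(-6) = -270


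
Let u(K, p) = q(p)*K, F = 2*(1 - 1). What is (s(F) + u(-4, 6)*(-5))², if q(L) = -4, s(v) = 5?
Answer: 5625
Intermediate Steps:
F = 0 (F = 2*0 = 0)
u(K, p) = -4*K
(s(F) + u(-4, 6)*(-5))² = (5 - 4*(-4)*(-5))² = (5 + 16*(-5))² = (5 - 80)² = (-75)² = 5625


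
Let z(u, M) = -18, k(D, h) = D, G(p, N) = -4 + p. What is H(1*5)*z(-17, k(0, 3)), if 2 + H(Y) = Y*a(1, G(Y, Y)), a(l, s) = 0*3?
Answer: 36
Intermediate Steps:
a(l, s) = 0
H(Y) = -2 (H(Y) = -2 + Y*0 = -2 + 0 = -2)
H(1*5)*z(-17, k(0, 3)) = -2*(-18) = 36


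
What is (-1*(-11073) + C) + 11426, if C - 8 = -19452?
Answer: 3055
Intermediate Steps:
C = -19444 (C = 8 - 19452 = -19444)
(-1*(-11073) + C) + 11426 = (-1*(-11073) - 19444) + 11426 = (11073 - 19444) + 11426 = -8371 + 11426 = 3055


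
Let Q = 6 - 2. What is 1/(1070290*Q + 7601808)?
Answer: 1/11882968 ≈ 8.4154e-8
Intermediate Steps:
Q = 4
1/(1070290*Q + 7601808) = 1/(1070290*4 + 7601808) = 1/(4281160 + 7601808) = 1/11882968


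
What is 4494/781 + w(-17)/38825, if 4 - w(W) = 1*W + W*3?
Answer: 174535782/30322325 ≈ 5.7560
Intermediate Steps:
w(W) = 4 - 4*W (w(W) = 4 - (1*W + W*3) = 4 - (W + 3*W) = 4 - 4*W)
4494/781 + w(-17)/38825 = 4494/781 + (4 - 4*(-17))/38825 = 4494*(1/781) + (4 + 68)*(1/38825) = 4494/781 + 72*(1/38825) = 4494/781 + 72/38825 = 174535782/30322325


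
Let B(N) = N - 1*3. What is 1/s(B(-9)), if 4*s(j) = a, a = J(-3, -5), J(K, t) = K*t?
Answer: 4/15 ≈ 0.26667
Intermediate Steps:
B(N) = -3 + N (B(N) = N - 3 = -3 + N)
a = 15 (a = -3*(-5) = 15)
s(j) = 15/4 (s(j) = (1/4)*15 = 15/4)
1/s(B(-9)) = 1/(15/4) = 4/15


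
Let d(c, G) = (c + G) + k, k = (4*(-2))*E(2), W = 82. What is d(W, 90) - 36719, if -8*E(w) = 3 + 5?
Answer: -36539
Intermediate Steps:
E(w) = -1 (E(w) = -(3 + 5)/8 = -⅛*8 = -1)
k = 8 (k = (4*(-2))*(-1) = -8*(-1) = 8)
d(c, G) = 8 + G + c (d(c, G) = (c + G) + 8 = (G + c) + 8 = 8 + G + c)
d(W, 90) - 36719 = (8 + 90 + 82) - 36719 = 180 - 36719 = -36539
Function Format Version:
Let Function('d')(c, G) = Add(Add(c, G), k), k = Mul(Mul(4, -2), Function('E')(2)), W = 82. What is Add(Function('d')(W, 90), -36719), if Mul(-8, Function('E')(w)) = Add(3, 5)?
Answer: -36539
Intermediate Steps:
Function('E')(w) = -1 (Function('E')(w) = Mul(Rational(-1, 8), Add(3, 5)) = Mul(Rational(-1, 8), 8) = -1)
k = 8 (k = Mul(Mul(4, -2), -1) = Mul(-8, -1) = 8)
Function('d')(c, G) = Add(8, G, c) (Function('d')(c, G) = Add(Add(c, G), 8) = Add(Add(G, c), 8) = Add(8, G, c))
Add(Function('d')(W, 90), -36719) = Add(Add(8, 90, 82), -36719) = Add(180, -36719) = -36539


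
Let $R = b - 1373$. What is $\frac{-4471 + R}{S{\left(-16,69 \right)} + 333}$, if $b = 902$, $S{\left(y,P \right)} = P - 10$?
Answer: $- \frac{353}{28} \approx -12.607$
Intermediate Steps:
$S{\left(y,P \right)} = -10 + P$
$R = -471$ ($R = 902 - 1373 = -471$)
$\frac{-4471 + R}{S{\left(-16,69 \right)} + 333} = \frac{-4471 - 471}{\left(-10 + 69\right) + 333} = - \frac{4942}{59 + 333} = - \frac{4942}{392} = \left(-4942\right) \frac{1}{392} = - \frac{353}{28}$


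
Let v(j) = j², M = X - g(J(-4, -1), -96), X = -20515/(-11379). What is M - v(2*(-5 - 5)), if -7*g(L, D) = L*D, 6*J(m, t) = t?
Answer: -31535531/79653 ≈ -395.91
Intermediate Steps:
J(m, t) = t/6
g(L, D) = -D*L/7 (g(L, D) = -L*D/7 = -D*L/7)
X = 20515/11379 (X = -20515*(-1/11379) = 20515/11379 ≈ 1.8029)
M = 325669/79653 (M = 20515/11379 - (-1)*(-96)*(⅙)*(-1)/7 = 20515/11379 - (-1)*(-96)*(-1)/(7*6) = 20515/11379 - 1*(-16/7) = 20515/11379 + 16/7 = 325669/79653 ≈ 4.0886)
M - v(2*(-5 - 5)) = 325669/79653 - (2*(-5 - 5))² = 325669/79653 - (2*(-10))² = 325669/79653 - 1*(-20)² = 325669/79653 - 1*400 = 325669/79653 - 400 = -31535531/79653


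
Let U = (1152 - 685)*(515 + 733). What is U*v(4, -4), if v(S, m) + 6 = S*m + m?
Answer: -15153216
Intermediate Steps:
v(S, m) = -6 + m + S*m (v(S, m) = -6 + (S*m + m) = -6 + (m + S*m) = -6 + m + S*m)
U = 582816 (U = 467*1248 = 582816)
U*v(4, -4) = 582816*(-6 - 4 + 4*(-4)) = 582816*(-6 - 4 - 16) = 582816*(-26) = -15153216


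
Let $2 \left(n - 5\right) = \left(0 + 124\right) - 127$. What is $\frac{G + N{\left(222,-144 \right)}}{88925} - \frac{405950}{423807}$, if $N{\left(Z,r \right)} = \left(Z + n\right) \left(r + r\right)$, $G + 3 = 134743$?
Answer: $- \frac{6519070378}{37687037475} \approx -0.17298$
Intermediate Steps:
$n = \frac{7}{2}$ ($n = 5 + \frac{\left(0 + 124\right) - 127}{2} = 5 + \frac{124 - 127}{2} = 5 + \frac{1}{2} \left(-3\right) = 5 - \frac{3}{2} = \frac{7}{2} \approx 3.5$)
$G = 134740$ ($G = -3 + 134743 = 134740$)
$N{\left(Z,r \right)} = 2 r \left(\frac{7}{2} + Z\right)$ ($N{\left(Z,r \right)} = \left(Z + \frac{7}{2}\right) \left(r + r\right) = \left(\frac{7}{2} + Z\right) 2 r = 2 r \left(\frac{7}{2} + Z\right)$)
$\frac{G + N{\left(222,-144 \right)}}{88925} - \frac{405950}{423807} = \frac{134740 - 144 \left(7 + 2 \cdot 222\right)}{88925} - \frac{405950}{423807} = \left(134740 - 144 \left(7 + 444\right)\right) \frac{1}{88925} - \frac{405950}{423807} = \left(134740 - 64944\right) \frac{1}{88925} - \frac{405950}{423807} = 69796 \cdot \frac{1}{88925} - \frac{405950}{423807} = \frac{69796}{88925} - \frac{405950}{423807} = - \frac{6519070378}{37687037475}$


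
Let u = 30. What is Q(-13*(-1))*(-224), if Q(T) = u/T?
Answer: -6720/13 ≈ -516.92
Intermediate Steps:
Q(T) = 30/T
Q(-13*(-1))*(-224) = (30/((-13*(-1))))*(-224) = (30/13)*(-224) = -6720/13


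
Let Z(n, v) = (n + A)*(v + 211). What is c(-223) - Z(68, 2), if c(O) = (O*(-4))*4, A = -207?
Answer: 33175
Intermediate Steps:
Z(n, v) = (-207 + n)*(211 + v) (Z(n, v) = (n - 207)*(v + 211) = (-207 + n)*(211 + v))
c(O) = -16*O (c(O) = -4*O*4 = -16*O)
c(-223) - Z(68, 2) = -16*(-223) - (-43677 - 207*2 + 211*68 + 68*2) = 3568 - (-43677 - 414 + 14348 + 136) = 3568 - 1*(-29607) = 3568 + 29607 = 33175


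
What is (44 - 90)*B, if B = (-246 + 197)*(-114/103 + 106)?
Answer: 24352216/103 ≈ 2.3643e+5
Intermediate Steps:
B = -529396/103 (B = -49*(-114*1/103 + 106) = -49*(-114/103 + 106) = -49*10804/103 = -529396/103 ≈ -5139.8)
(44 - 90)*B = (44 - 90)*(-529396/103) = -46*(-529396/103) = 24352216/103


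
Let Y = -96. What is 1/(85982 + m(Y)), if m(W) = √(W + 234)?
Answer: 42991/3696452093 - √138/7392904186 ≈ 1.1629e-5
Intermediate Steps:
m(W) = √(234 + W)
1/(85982 + m(Y)) = 1/(85982 + √(234 - 96)) = 1/(85982 + √138)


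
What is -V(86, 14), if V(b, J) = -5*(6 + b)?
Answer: 460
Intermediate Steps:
V(b, J) = -30 - 5*b
-V(86, 14) = -(-30 - 5*86) = -(-30 - 430) = -1*(-460) = 460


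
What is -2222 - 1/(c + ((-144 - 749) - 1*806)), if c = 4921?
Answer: -7159285/3222 ≈ -2222.0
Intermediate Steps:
-2222 - 1/(c + ((-144 - 749) - 1*806)) = -2222 - 1/(4921 + ((-144 - 749) - 1*806)) = -2222 - 1/(4921 + (-893 - 806)) = -2222 - 1/(4921 - 1699) = -2222 - 1/3222 = -7159285/3222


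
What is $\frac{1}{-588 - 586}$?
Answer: $- \frac{1}{1174} \approx -0.00085179$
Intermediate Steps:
$\frac{1}{-588 - 586} = \frac{1}{-1174} = - \frac{1}{1174}$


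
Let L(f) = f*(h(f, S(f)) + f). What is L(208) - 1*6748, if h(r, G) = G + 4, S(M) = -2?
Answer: 36932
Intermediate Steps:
h(r, G) = 4 + G
L(f) = f*(2 + f) (L(f) = f*((4 - 2) + f) = f*(2 + f))
L(208) - 1*6748 = 208*(2 + 208) - 1*6748 = 208*210 - 6748 = 43680 - 6748 = 36932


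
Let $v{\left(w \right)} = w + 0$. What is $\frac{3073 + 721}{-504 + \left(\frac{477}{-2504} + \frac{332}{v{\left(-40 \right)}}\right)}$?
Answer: $- \frac{47500880}{6416381} \approx -7.4031$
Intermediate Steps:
$v{\left(w \right)} = w$
$\frac{3073 + 721}{-504 + \left(\frac{477}{-2504} + \frac{332}{v{\left(-40 \right)}}\right)} = \frac{3073 + 721}{-504 + \left(\frac{477}{-2504} + \frac{332}{-40}\right)} = \frac{3794}{-504 + \left(477 \left(- \frac{1}{2504}\right) + 332 \left(- \frac{1}{40}\right)\right)} = \frac{3794}{-504 - \frac{106301}{12520}} = \frac{3794}{- \frac{6416381}{12520}} = 3794 \left(- \frac{12520}{6416381}\right) = - \frac{47500880}{6416381}$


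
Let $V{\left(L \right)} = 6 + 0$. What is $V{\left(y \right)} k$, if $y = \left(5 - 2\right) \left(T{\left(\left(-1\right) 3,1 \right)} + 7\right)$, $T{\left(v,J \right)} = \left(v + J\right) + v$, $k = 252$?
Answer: $1512$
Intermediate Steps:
$T{\left(v,J \right)} = J + 2 v$ ($T{\left(v,J \right)} = \left(J + v\right) + v = J + 2 v$)
$y = 6$ ($y = \left(5 - 2\right) \left(\left(1 + 2 \left(\left(-1\right) 3\right)\right) + 7\right) = 3 \left(\left(1 + 2 \left(-3\right)\right) + 7\right) = 3 \left(\left(1 - 6\right) + 7\right) = 3 \left(-5 + 7\right) = 3 \cdot 2 = 6$)
$V{\left(L \right)} = 6$
$V{\left(y \right)} k = 6 \cdot 252 = 1512$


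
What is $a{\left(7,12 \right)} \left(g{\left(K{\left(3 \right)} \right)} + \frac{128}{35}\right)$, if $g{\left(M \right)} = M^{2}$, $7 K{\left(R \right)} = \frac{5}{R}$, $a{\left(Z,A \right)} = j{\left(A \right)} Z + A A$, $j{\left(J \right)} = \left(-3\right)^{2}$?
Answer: $\frac{188347}{245} \approx 768.76$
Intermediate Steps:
$j{\left(J \right)} = 9$
$a{\left(Z,A \right)} = A^{2} + 9 Z$ ($a{\left(Z,A \right)} = 9 Z + A A = 9 Z + A^{2} = A^{2} + 9 Z$)
$K{\left(R \right)} = \frac{5}{7 R}$ ($K{\left(R \right)} = \frac{5 \frac{1}{R}}{7} = \frac{5}{7 R}$)
$a{\left(7,12 \right)} \left(g{\left(K{\left(3 \right)} \right)} + \frac{128}{35}\right) = \left(12^{2} + 9 \cdot 7\right) \left(\left(\frac{5}{7 \cdot 3}\right)^{2} + \frac{128}{35}\right) = \left(144 + 63\right) \left(\left(\frac{5}{7} \cdot \frac{1}{3}\right)^{2} + 128 \cdot \frac{1}{35}\right) = 207 \left(\left(\frac{5}{21}\right)^{2} + \frac{128}{35}\right) = 207 \left(\frac{25}{441} + \frac{128}{35}\right) = 207 \cdot \frac{8189}{2205} = \frac{188347}{245}$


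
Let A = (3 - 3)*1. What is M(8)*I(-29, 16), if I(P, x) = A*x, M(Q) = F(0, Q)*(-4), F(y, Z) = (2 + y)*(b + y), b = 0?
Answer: 0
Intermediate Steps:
F(y, Z) = y*(2 + y) (F(y, Z) = (2 + y)*(0 + y) = (2 + y)*y = y*(2 + y))
M(Q) = 0 (M(Q) = (0*(2 + 0))*(-4) = (0*2)*(-4) = 0*(-4) = 0)
A = 0 (A = 0*1 = 0)
I(P, x) = 0 (I(P, x) = 0*x = 0)
M(8)*I(-29, 16) = 0*0 = 0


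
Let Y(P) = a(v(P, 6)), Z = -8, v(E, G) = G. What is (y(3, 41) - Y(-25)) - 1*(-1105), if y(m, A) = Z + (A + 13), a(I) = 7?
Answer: 1144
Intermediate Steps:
Y(P) = 7
y(m, A) = 5 + A (y(m, A) = -8 + (A + 13) = -8 + (13 + A) = 5 + A)
(y(3, 41) - Y(-25)) - 1*(-1105) = ((5 + 41) - 1*7) - 1*(-1105) = (46 - 7) + 1105 = 39 + 1105 = 1144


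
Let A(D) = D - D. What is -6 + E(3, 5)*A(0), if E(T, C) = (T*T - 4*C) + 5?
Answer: -6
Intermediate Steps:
E(T, C) = 5 + T² - 4*C (E(T, C) = (T² - 4*C) + 5 = 5 + T² - 4*C)
A(D) = 0
-6 + E(3, 5)*A(0) = -6 + (5 + 3² - 4*5)*0 = -6 + (5 + 9 - 20)*0 = -6 - 6*0 = -6 + 0 = -6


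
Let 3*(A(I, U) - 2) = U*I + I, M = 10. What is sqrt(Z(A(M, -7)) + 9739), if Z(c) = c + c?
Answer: sqrt(9703) ≈ 98.504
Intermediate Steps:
A(I, U) = 2 + I/3 + I*U/3 (A(I, U) = 2 + (U*I + I)/3 = 2 + (I*U + I)/3 = 2 + (I + I*U)/3 = 2 + (I/3 + I*U/3) = 2 + I/3 + I*U/3)
Z(c) = 2*c
sqrt(Z(A(M, -7)) + 9739) = sqrt(2*(2 + (1/3)*10 + (1/3)*10*(-7)) + 9739) = sqrt(2*(2 + 10/3 - 70/3) + 9739) = sqrt(2*(-18) + 9739) = sqrt(-36 + 9739) = sqrt(9703)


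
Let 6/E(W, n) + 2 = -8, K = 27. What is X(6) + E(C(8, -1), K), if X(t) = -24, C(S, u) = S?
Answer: -123/5 ≈ -24.600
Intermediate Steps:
E(W, n) = -⅗ (E(W, n) = 6/(-2 - 8) = 6/(-10) = 6*(-⅒) = -⅗)
X(6) + E(C(8, -1), K) = -24 - ⅗ = -123/5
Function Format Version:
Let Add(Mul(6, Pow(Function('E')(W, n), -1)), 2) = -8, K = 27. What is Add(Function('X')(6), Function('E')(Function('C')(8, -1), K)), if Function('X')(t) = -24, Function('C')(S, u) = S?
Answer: Rational(-123, 5) ≈ -24.600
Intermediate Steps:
Function('E')(W, n) = Rational(-3, 5) (Function('E')(W, n) = Mul(6, Pow(Add(-2, -8), -1)) = Mul(6, Pow(-10, -1)) = Mul(6, Rational(-1, 10)) = Rational(-3, 5))
Add(Function('X')(6), Function('E')(Function('C')(8, -1), K)) = Add(-24, Rational(-3, 5)) = Rational(-123, 5)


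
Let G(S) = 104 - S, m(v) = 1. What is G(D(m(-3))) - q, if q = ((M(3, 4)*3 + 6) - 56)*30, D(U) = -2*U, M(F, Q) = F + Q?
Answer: 976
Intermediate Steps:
q = -870 (q = (((3 + 4)*3 + 6) - 56)*30 = ((7*3 + 6) - 56)*30 = ((21 + 6) - 56)*30 = (27 - 56)*30 = -29*30 = -870)
G(D(m(-3))) - q = (104 - (-2)) - 1*(-870) = (104 - 1*(-2)) + 870 = (104 + 2) + 870 = 106 + 870 = 976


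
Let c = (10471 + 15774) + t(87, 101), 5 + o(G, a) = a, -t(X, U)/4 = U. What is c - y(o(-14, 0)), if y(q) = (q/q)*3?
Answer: 25838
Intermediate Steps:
t(X, U) = -4*U
o(G, a) = -5 + a
c = 25841 (c = (10471 + 15774) - 4*101 = 26245 - 404 = 25841)
y(q) = 3 (y(q) = 1*3 = 3)
c - y(o(-14, 0)) = 25841 - 1*3 = 25841 - 3 = 25838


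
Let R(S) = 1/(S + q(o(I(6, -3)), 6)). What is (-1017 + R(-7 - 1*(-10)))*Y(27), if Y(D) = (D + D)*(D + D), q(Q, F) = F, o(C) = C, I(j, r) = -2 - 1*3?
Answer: -2965248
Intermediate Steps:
I(j, r) = -5 (I(j, r) = -2 - 3 = -5)
Y(D) = 4*D² (Y(D) = (2*D)*(2*D) = 4*D²)
R(S) = 1/(6 + S) (R(S) = 1/(S + 6) = 1/(6 + S))
(-1017 + R(-7 - 1*(-10)))*Y(27) = (-1017 + 1/(6 + (-7 - 1*(-10))))*(4*27²) = (-1017 + 1/(6 + (-7 + 10)))*(4*729) = (-1017 + 1/(6 + 3))*2916 = (-1017 + 1/9)*2916 = (-1017 + ⅑)*2916 = -9152/9*2916 = -2965248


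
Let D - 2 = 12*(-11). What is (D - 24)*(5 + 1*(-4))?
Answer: -154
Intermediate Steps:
D = -130 (D = 2 + 12*(-11) = 2 - 132 = -130)
(D - 24)*(5 + 1*(-4)) = (-130 - 24)*(5 + 1*(-4)) = -154*(5 - 4) = -154*1 = -154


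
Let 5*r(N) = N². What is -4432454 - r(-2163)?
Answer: -26840839/5 ≈ -5.3682e+6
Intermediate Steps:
r(N) = N²/5
-4432454 - r(-2163) = -4432454 - (-2163)²/5 = -4432454 - 4678569/5 = -26840839/5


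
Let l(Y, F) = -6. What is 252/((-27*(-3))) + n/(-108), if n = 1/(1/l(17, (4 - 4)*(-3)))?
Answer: 19/6 ≈ 3.1667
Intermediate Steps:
n = -6 (n = 1/(1/(-6)) = 1/(-1/6) = -6)
252/((-27*(-3))) + n/(-108) = 252/((-27*(-3))) - 6/(-108) = 252/81 - 6*(-1/108) = 252*(1/81) + 1/18 = 28/9 + 1/18 = 19/6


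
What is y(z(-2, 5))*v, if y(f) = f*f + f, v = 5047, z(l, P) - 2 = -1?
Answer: 10094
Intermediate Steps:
z(l, P) = 1 (z(l, P) = 2 - 1 = 1)
y(f) = f + f² (y(f) = f² + f = f + f²)
y(z(-2, 5))*v = (1*(1 + 1))*5047 = (1*2)*5047 = 2*5047 = 10094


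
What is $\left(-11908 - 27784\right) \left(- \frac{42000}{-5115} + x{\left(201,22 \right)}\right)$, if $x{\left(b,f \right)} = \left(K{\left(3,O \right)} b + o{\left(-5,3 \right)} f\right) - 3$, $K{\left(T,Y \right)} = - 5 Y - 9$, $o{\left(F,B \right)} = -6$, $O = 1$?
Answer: $\frac{39803494828}{341} \approx 1.1673 \cdot 10^{8}$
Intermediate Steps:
$K{\left(T,Y \right)} = -9 - 5 Y$
$x{\left(b,f \right)} = -3 - 14 b - 6 f$ ($x{\left(b,f \right)} = \left(\left(-9 - 5\right) b - 6 f\right) - 3 = \left(- 14 b - 6 f\right) - 3 = -3 - 14 b - 6 f$)
$\left(-11908 - 27784\right) \left(- \frac{42000}{-5115} + x{\left(201,22 \right)}\right) = \left(-11908 - 27784\right) \left(- \frac{42000}{-5115} - 2949\right) = - 39692 \left(\left(-42000\right) \left(- \frac{1}{5115}\right) - 2949\right) = - 39692 \left(\frac{2800}{341} - 2949\right) = \left(-39692\right) \left(- \frac{1002809}{341}\right) = \frac{39803494828}{341}$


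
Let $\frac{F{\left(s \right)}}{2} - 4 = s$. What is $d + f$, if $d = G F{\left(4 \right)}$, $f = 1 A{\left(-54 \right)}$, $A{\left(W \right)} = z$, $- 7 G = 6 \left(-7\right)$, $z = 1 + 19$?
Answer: $116$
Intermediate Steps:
$F{\left(s \right)} = 8 + 2 s$
$z = 20$
$G = 6$ ($G = - \frac{6 \left(-7\right)}{7} = \left(- \frac{1}{7}\right) \left(-42\right) = 6$)
$A{\left(W \right)} = 20$
$f = 20$ ($f = 1 \cdot 20 = 20$)
$d = 96$ ($d = 6 \left(8 + 2 \cdot 4\right) = 6 \left(8 + 8\right) = 6 \cdot 16 = 96$)
$d + f = 96 + 20 = 116$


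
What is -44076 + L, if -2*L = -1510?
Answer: -43321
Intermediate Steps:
L = 755 (L = -½*(-1510) = 755)
-44076 + L = -44076 + 755 = -43321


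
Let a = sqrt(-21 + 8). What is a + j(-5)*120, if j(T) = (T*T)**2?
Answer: 75000 + I*sqrt(13) ≈ 75000.0 + 3.6056*I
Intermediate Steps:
a = I*sqrt(13) (a = sqrt(-13) = I*sqrt(13) ≈ 3.6056*I)
j(T) = T**4 (j(T) = (T**2)**2 = T**4)
a + j(-5)*120 = I*sqrt(13) + (-5)**4*120 = I*sqrt(13) + 625*120 = I*sqrt(13) + 75000 = 75000 + I*sqrt(13)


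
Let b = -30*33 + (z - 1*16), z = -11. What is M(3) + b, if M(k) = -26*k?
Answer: -1095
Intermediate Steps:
b = -1017 (b = -30*33 + (-11 - 1*16) = -990 + (-11 - 16) = -990 - 27 = -1017)
M(3) + b = -26*3 - 1017 = -78 - 1017 = -1095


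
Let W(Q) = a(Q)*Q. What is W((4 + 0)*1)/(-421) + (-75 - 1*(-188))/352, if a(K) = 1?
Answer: 46165/148192 ≈ 0.31152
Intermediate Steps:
W(Q) = Q (W(Q) = 1*Q = Q)
W((4 + 0)*1)/(-421) + (-75 - 1*(-188))/352 = ((4 + 0)*1)/(-421) + (-75 - 1*(-188))/352 = (4*1)*(-1/421) + (-75 + 188)*(1/352) = 4*(-1/421) + 113*(1/352) = -4/421 + 113/352 = 46165/148192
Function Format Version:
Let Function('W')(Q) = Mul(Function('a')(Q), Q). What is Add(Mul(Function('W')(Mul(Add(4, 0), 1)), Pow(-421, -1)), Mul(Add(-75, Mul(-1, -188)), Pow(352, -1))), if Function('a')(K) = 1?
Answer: Rational(46165, 148192) ≈ 0.31152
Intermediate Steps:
Function('W')(Q) = Q (Function('W')(Q) = Mul(1, Q) = Q)
Add(Mul(Function('W')(Mul(Add(4, 0), 1)), Pow(-421, -1)), Mul(Add(-75, Mul(-1, -188)), Pow(352, -1))) = Add(Mul(Mul(Add(4, 0), 1), Pow(-421, -1)), Mul(Add(-75, Mul(-1, -188)), Pow(352, -1))) = Add(Mul(Mul(4, 1), Rational(-1, 421)), Mul(Add(-75, 188), Rational(1, 352))) = Add(Mul(4, Rational(-1, 421)), Mul(113, Rational(1, 352))) = Add(Rational(-4, 421), Rational(113, 352)) = Rational(46165, 148192)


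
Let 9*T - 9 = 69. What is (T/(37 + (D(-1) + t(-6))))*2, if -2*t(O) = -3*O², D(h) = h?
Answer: 26/135 ≈ 0.19259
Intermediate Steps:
T = 26/3 (T = 1 + (⅑)*69 = 1 + 23/3 = 26/3 ≈ 8.6667)
t(O) = 3*O²/2 (t(O) = -(-3)*O²/2 = 3*O²/2)
(T/(37 + (D(-1) + t(-6))))*2 = (26/(3*(37 + (-1 + (3/2)*(-6)²))))*2 = (26/(3*(37 + (-1 + (3/2)*36))))*2 = (26/(3*(37 + (-1 + 54))))*2 = (26/(3*(37 + 53)))*2 = ((26/3)/90)*2 = ((26/3)*(1/90))*2 = (13/135)*2 = 26/135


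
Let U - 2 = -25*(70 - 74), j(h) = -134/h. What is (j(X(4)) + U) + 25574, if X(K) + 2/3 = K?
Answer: 128179/5 ≈ 25636.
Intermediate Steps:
X(K) = -2/3 + K
U = 102 (U = 2 - 25*(70 - 74) = 2 - 25*(-4) = 2 + 100 = 102)
(j(X(4)) + U) + 25574 = (-134/(-2/3 + 4) + 102) + 25574 = (-134/10/3 + 102) + 25574 = (-134*3/10 + 102) + 25574 = (-201/5 + 102) + 25574 = 309/5 + 25574 = 128179/5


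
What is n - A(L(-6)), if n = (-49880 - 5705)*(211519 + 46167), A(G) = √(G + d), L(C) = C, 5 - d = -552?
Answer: -14323476310 - √551 ≈ -1.4323e+10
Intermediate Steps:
d = 557 (d = 5 - 1*(-552) = 5 + 552 = 557)
A(G) = √(557 + G) (A(G) = √(G + 557) = √(557 + G))
n = -14323476310 (n = -55585*257686 = -14323476310)
n - A(L(-6)) = -14323476310 - √(557 - 6) = -14323476310 - √551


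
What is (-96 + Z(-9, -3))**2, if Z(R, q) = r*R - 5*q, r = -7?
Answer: 324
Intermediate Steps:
Z(R, q) = -7*R - 5*q
(-96 + Z(-9, -3))**2 = (-96 + (-7*(-9) - 5*(-3)))**2 = (-96 + (63 + 15))**2 = (-96 + 78)**2 = (-18)**2 = 324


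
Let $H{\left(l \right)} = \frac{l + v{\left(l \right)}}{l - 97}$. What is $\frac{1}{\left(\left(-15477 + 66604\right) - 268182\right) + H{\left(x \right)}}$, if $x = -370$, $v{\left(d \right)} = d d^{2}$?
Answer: $- \frac{467}{50711315} \approx -9.209 \cdot 10^{-6}$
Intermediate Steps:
$v{\left(d \right)} = d^{3}$
$H{\left(l \right)} = \frac{l + l^{3}}{-97 + l}$ ($H{\left(l \right)} = \frac{l + l^{3}}{l - 97} = \frac{l + l^{3}}{-97 + l}$)
$\frac{1}{\left(\left(-15477 + 66604\right) - 268182\right) + H{\left(x \right)}} = \frac{1}{\left(\left(-15477 + 66604\right) - 268182\right) + \frac{-370 + \left(-370\right)^{3}}{-97 - 370}} = \frac{1}{\left(51127 - 268182\right) + \frac{-370 - 50653000}{-467}} = \frac{1}{-217055 - - \frac{50653370}{467}} = \frac{1}{-217055 + \frac{50653370}{467}} = \frac{1}{- \frac{50711315}{467}} = - \frac{467}{50711315}$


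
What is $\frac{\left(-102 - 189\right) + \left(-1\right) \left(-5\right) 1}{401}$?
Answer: $- \frac{286}{401} \approx -0.71322$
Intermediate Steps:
$\frac{\left(-102 - 189\right) + \left(-1\right) \left(-5\right) 1}{401} = \left(-291 + 5 \cdot 1\right) \frac{1}{401} = \left(-291 + 5\right) \frac{1}{401} = \left(-286\right) \frac{1}{401} = - \frac{286}{401}$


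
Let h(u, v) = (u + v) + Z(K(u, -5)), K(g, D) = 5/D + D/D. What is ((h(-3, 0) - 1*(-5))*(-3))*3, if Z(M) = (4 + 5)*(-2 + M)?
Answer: 144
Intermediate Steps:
K(g, D) = 1 + 5/D (K(g, D) = 5/D + 1 = 1 + 5/D)
Z(M) = -18 + 9*M (Z(M) = 9*(-2 + M) = -18 + 9*M)
h(u, v) = -18 + u + v (h(u, v) = (u + v) + (-18 + 9*((5 - 5)/(-5))) = (u + v) + (-18 + 9*(-⅕*0)) = (u + v) + (-18 + 9*0) = (u + v) + (-18 + 0) = (u + v) - 18 = -18 + u + v)
((h(-3, 0) - 1*(-5))*(-3))*3 = (((-18 - 3 + 0) - 1*(-5))*(-3))*3 = ((-21 + 5)*(-3))*3 = -16*(-3)*3 = 48*3 = 144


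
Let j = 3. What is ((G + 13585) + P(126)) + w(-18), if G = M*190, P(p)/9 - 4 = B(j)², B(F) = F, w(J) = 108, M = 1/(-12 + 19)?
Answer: 96860/7 ≈ 13837.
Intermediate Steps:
M = ⅐ (M = 1/7 = ⅐ ≈ 0.14286)
P(p) = 117 (P(p) = 36 + 9*3² = 36 + 9*9 = 36 + 81 = 117)
G = 190/7 (G = (⅐)*190 = 190/7 ≈ 27.143)
((G + 13585) + P(126)) + w(-18) = ((190/7 + 13585) + 117) + 108 = (95285/7 + 117) + 108 = 96104/7 + 108 = 96860/7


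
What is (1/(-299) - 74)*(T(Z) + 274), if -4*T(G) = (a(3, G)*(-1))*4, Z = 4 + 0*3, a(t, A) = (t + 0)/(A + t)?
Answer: -6072281/299 ≈ -20309.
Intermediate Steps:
a(t, A) = t/(A + t)
Z = 4 (Z = 4 + 0 = 4)
T(G) = 3/(3 + G) (T(G) = -(3/(G + 3))*(-1)*4/4 = -(3/(3 + G))*(-1)*4/4 = -(-3/(3 + G))*4/4 = -(-3)/(3 + G) = 3/(3 + G))
(1/(-299) - 74)*(T(Z) + 274) = (1/(-299) - 74)*(3/(3 + 4) + 274) = (-1/299 - 74)*(3/7 + 274) = -22127*(3*(⅐) + 274)/299 = -22127*(3/7 + 274)/299 = -22127/299*1921/7 = -6072281/299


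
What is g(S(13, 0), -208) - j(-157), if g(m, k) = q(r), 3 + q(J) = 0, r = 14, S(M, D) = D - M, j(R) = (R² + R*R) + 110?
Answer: -49411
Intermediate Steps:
j(R) = 110 + 2*R² (j(R) = (R² + R²) + 110 = 2*R² + 110 = 110 + 2*R²)
q(J) = -3 (q(J) = -3 + 0 = -3)
g(m, k) = -3
g(S(13, 0), -208) - j(-157) = -3 - (110 + 2*(-157)²) = -3 - (110 + 2*24649) = -3 - (110 + 49298) = -3 - 1*49408 = -3 - 49408 = -49411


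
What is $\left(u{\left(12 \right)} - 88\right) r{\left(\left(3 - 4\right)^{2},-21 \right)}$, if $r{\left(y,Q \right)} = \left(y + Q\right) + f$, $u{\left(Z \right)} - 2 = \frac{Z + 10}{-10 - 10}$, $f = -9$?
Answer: $\frac{25259}{10} \approx 2525.9$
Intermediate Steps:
$u{\left(Z \right)} = \frac{3}{2} - \frac{Z}{20}$ ($u{\left(Z \right)} = 2 + \frac{Z + 10}{-10 - 10} = 2 + \frac{10 + Z}{-20} = 2 + \left(10 + Z\right) \left(- \frac{1}{20}\right) = 2 - \left(\frac{1}{2} + \frac{Z}{20}\right) = \frac{3}{2} - \frac{Z}{20}$)
$r{\left(y,Q \right)} = -9 + Q + y$ ($r{\left(y,Q \right)} = \left(y + Q\right) - 9 = \left(Q + y\right) - 9 = -9 + Q + y$)
$\left(u{\left(12 \right)} - 88\right) r{\left(\left(3 - 4\right)^{2},-21 \right)} = \left(\left(\frac{3}{2} - \frac{3}{5}\right) - 88\right) \left(-9 - 21 + \left(3 - 4\right)^{2}\right) = \left(\left(\frac{3}{2} - \frac{3}{5}\right) - 88\right) \left(-9 - 21 + \left(-1\right)^{2}\right) = \left(\frac{9}{10} - 88\right) \left(-9 - 21 + 1\right) = \left(- \frac{871}{10}\right) \left(-29\right) = \frac{25259}{10}$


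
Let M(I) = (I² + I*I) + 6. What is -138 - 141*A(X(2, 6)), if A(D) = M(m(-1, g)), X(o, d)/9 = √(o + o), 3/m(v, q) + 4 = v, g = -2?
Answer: -27138/25 ≈ -1085.5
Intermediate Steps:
m(v, q) = 3/(-4 + v)
M(I) = 6 + 2*I² (M(I) = (I² + I²) + 6 = 2*I² + 6 = 6 + 2*I²)
X(o, d) = 9*√2*√o (X(o, d) = 9*√(o + o) = 9*√(2*o) = 9*(√2*√o) = 9*√2*√o)
A(D) = 168/25 (A(D) = 6 + 2*(3/(-4 - 1))² = 6 + 2*(3/(-5))² = 6 + 2*(3*(-⅕))² = 6 + 2*(-⅗)² = 6 + 2*(9/25) = 6 + 18/25 = 168/25)
-138 - 141*A(X(2, 6)) = -138 - 141*168/25 = -138 - 23688/25 = -27138/25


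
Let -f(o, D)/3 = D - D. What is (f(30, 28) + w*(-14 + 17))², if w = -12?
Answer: 1296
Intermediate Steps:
f(o, D) = 0 (f(o, D) = -3*(D - D) = -3*0 = 0)
(f(30, 28) + w*(-14 + 17))² = (0 - 12*(-14 + 17))² = (0 - 12*3)² = (0 - 36)² = (-36)² = 1296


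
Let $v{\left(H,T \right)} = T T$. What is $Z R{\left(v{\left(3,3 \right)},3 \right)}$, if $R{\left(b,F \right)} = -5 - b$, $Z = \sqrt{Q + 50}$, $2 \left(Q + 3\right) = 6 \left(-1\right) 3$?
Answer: $- 14 \sqrt{38} \approx -86.302$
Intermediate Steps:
$Q = -12$ ($Q = -3 + \frac{6 \left(-1\right) 3}{2} = -3 + \frac{\left(-6\right) 3}{2} = -3 + \frac{1}{2} \left(-18\right) = -3 - 9 = -12$)
$v{\left(H,T \right)} = T^{2}$
$Z = \sqrt{38}$ ($Z = \sqrt{-12 + 50} = \sqrt{38} \approx 6.1644$)
$Z R{\left(v{\left(3,3 \right)},3 \right)} = \sqrt{38} \left(-5 - 3^{2}\right) = \sqrt{38} \left(-5 - 9\right) = \sqrt{38} \left(-14\right) = - 14 \sqrt{38}$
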